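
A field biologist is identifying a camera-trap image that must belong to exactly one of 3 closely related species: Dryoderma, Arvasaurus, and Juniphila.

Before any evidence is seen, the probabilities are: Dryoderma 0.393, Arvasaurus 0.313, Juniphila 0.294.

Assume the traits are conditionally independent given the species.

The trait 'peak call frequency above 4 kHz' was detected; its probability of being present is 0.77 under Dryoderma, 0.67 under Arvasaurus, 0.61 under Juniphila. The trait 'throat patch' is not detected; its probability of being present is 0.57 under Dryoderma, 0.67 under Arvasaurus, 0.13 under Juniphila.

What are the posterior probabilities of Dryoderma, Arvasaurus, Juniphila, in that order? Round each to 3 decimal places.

0.366, 0.195, 0.439

For each hypothesis, the unnormalized posterior weight is prior × product of the trait likelihoods (using 1 − P(present | H) for each absent trait):
  Dryoderma: 0.393 × 0.77 × (1 − 0.57) = 0.13012
  Arvasaurus: 0.313 × 0.67 × (1 − 0.67) = 0.069204
  Juniphila: 0.294 × 0.61 × (1 − 0.13) = 0.15603
The unnormalized weights sum to 0.35535.
P(Dryoderma | evidence) = 0.13012 / 0.35535 ≈ 0.366
P(Arvasaurus | evidence) = 0.069204 / 0.35535 ≈ 0.195
P(Juniphila | evidence) = 0.15603 / 0.35535 ≈ 0.439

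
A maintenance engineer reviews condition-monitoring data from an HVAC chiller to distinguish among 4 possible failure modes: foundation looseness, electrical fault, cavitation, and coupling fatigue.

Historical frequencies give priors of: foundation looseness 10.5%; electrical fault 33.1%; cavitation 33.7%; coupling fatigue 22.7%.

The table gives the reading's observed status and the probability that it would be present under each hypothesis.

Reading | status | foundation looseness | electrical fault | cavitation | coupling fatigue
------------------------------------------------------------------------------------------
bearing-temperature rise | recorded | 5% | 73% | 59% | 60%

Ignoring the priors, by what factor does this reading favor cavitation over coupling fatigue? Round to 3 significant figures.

0.983

The Bayes factor is the ratio of the two likelihoods.
  cavitation: 0.59
  coupling fatigue: 0.6
Bayes factor = 0.59 / 0.6 ≈ 0.983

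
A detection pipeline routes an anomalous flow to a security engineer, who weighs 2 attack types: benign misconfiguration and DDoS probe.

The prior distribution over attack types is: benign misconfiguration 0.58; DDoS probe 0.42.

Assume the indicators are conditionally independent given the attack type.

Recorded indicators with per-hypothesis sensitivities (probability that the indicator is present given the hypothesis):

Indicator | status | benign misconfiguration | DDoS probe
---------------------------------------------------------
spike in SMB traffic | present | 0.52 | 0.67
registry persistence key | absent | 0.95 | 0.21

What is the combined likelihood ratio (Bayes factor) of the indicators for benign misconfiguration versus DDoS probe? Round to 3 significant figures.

0.0491

The Bayes factor is the ratio of the joint likelihoods of the indicator pattern under the two hypotheses (using 1 − P(present | H) for each absent indicator).
  benign misconfiguration: 0.52 × (1 − 0.95) = 0.026
  DDoS probe: 0.67 × (1 − 0.21) = 0.5293
Bayes factor = 0.026 / 0.5293 ≈ 0.0491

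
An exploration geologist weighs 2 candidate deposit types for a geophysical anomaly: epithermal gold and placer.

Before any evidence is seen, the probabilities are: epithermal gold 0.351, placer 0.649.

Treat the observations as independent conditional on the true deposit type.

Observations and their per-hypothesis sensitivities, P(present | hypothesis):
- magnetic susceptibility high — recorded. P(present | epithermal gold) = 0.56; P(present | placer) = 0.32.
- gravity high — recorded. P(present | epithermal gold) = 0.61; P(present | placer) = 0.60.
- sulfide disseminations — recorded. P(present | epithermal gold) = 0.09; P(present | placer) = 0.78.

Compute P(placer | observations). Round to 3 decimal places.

0.900

For each hypothesis, the unnormalized posterior weight is prior × product of the observation likelihoods:
  epithermal gold: 0.351 × 0.56 × 0.61 × 0.09 = 0.010791
  placer: 0.649 × 0.32 × 0.60 × 0.78 = 0.097194
The unnormalized weights sum to 0.10799.
P(placer | evidence) = 0.097194 / 0.10799 ≈ 0.900.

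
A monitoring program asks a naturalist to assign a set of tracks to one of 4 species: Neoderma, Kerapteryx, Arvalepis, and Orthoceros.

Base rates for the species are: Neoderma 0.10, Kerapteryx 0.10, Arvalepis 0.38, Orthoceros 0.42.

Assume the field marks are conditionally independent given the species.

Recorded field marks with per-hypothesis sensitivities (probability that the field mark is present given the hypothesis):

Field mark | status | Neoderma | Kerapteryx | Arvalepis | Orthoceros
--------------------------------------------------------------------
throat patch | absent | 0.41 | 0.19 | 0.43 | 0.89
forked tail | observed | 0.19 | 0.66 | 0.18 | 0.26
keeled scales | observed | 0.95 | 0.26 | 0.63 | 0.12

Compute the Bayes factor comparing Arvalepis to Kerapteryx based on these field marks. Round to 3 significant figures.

Take the product of per-field mark likelihoods under each hypothesis (using 1 − P(present | H) for each absent field mark), then divide.
  Arvalepis: (1 − 0.43) × 0.18 × 0.63 = 0.064638
  Kerapteryx: (1 − 0.19) × 0.66 × 0.26 = 0.139
Bayes factor = 0.064638 / 0.139 ≈ 0.465

0.465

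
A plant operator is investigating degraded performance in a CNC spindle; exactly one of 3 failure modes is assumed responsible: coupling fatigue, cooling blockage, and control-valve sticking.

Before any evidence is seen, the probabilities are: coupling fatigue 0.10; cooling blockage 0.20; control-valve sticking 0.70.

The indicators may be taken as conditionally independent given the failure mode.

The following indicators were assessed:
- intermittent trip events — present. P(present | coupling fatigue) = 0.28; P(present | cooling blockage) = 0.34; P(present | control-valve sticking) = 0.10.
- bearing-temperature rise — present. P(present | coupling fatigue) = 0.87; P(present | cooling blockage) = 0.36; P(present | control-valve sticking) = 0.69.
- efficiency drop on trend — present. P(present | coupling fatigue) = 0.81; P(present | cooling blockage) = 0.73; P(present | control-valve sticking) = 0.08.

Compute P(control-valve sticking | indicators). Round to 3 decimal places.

0.093

By Bayes' rule with conditional independence, the unnormalized weight for each hypothesis is prior × ∏ likelihoods:
  coupling fatigue: 0.10 × 0.28 × 0.87 × 0.81 = 0.019732
  cooling blockage: 0.20 × 0.34 × 0.36 × 0.73 = 0.01787
  control-valve sticking: 0.70 × 0.10 × 0.69 × 0.08 = 0.003864
Marginal likelihood of the evidence = 0.041466.
P(control-valve sticking | evidence) = 0.003864 / 0.041466 ≈ 0.093.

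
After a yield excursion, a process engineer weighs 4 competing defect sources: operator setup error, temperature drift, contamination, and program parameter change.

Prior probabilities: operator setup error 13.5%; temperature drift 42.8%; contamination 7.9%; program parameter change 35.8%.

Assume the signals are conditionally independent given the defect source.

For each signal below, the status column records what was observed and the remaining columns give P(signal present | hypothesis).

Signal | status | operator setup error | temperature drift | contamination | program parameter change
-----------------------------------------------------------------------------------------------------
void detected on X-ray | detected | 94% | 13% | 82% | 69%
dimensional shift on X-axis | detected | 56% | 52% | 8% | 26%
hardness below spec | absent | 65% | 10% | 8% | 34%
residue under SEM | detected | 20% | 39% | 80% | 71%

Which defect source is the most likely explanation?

program parameter change

Multiply each prior by the joint likelihood of the signal pattern (using 1 − P(present | H) for each absent signal):
  operator setup error: 0.135 × 0.94 × 0.56 × (1 − 0.65) × 0.20 = 0.0049745
  temperature drift: 0.428 × 0.13 × 0.52 × (1 − 0.10) × 0.39 = 0.010155
  contamination: 0.079 × 0.82 × 0.08 × (1 − 0.08) × 0.80 = 0.0038142
  program parameter change: 0.358 × 0.69 × 0.26 × (1 − 0.34) × 0.71 = 0.030096
Normalizing constant Z = 0.0049745 + 0.010155 + 0.0038142 + 0.030096 = 0.04904.
P(operator setup error | evidence) ≈ 0.0049745 / 0.04904 ≈ 0.101
P(temperature drift | evidence) ≈ 0.010155 / 0.04904 ≈ 0.207
P(contamination | evidence) ≈ 0.0038142 / 0.04904 ≈ 0.078
P(program parameter change | evidence) ≈ 0.030096 / 0.04904 ≈ 0.614
The largest is 0.614, so program parameter change is most probable.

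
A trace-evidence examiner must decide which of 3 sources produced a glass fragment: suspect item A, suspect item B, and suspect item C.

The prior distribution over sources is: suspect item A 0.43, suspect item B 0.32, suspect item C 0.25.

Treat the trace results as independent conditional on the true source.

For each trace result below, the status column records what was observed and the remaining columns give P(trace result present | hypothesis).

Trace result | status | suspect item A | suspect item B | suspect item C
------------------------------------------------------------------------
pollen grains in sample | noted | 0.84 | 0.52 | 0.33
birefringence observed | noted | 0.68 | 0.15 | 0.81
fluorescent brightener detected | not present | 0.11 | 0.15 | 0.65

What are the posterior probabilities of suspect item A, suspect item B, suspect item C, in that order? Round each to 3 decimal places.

Multiply each prior by the joint likelihood of the trace result pattern (using 1 − P(present | H) for each absent trace result):
  suspect item A: 0.43 × 0.84 × 0.68 × (1 − 0.11) = 0.2186
  suspect item B: 0.32 × 0.52 × 0.15 × (1 − 0.15) = 0.021216
  suspect item C: 0.25 × 0.33 × 0.81 × (1 − 0.65) = 0.023389
Normalizing constant Z = 0.2186 + 0.021216 + 0.023389 = 0.2632.
P(suspect item A | evidence) = 0.2186 / 0.2632 ≈ 0.831
P(suspect item B | evidence) = 0.021216 / 0.2632 ≈ 0.081
P(suspect item C | evidence) = 0.023389 / 0.2632 ≈ 0.089

0.831, 0.081, 0.089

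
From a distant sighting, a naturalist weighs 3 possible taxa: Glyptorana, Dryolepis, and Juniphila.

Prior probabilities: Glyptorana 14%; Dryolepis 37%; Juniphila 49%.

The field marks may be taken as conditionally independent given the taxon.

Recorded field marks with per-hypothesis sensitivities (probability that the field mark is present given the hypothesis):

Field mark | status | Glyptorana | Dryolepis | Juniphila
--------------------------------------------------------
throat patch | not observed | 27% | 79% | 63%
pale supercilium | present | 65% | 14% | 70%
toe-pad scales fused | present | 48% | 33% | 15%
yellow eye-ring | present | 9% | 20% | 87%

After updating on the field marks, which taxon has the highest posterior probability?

Juniphila

Multiply each prior by the joint likelihood of the field mark pattern (using 1 − P(present | H) for each absent field mark):
  Glyptorana: 0.14 × (1 − 0.27) × 0.65 × 0.48 × 0.09 = 0.0028698
  Dryolepis: 0.37 × (1 − 0.79) × 0.14 × 0.33 × 0.20 = 0.00071795
  Juniphila: 0.49 × (1 − 0.63) × 0.70 × 0.15 × 0.87 = 0.016562
Marginal likelihood of the evidence = 0.020149.
P(Glyptorana | evidence) ≈ 0.0028698 / 0.020149 ≈ 0.142
P(Dryolepis | evidence) ≈ 0.00071795 / 0.020149 ≈ 0.036
P(Juniphila | evidence) ≈ 0.016562 / 0.020149 ≈ 0.822
The largest is 0.822, so Juniphila is most probable.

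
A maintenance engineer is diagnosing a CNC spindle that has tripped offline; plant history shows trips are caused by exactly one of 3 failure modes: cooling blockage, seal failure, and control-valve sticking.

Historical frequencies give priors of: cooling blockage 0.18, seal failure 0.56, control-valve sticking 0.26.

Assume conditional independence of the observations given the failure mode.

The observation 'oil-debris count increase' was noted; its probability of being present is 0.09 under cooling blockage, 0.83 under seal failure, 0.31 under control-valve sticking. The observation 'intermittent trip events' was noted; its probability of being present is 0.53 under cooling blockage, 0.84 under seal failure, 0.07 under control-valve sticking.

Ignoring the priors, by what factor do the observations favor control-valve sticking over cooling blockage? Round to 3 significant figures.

Joint likelihood of the evidence pattern under each hypothesis:
  control-valve sticking: 0.31 × 0.07 = 0.0217
  cooling blockage: 0.09 × 0.53 = 0.0477
Bayes factor = 0.0217 / 0.0477 ≈ 0.455

0.455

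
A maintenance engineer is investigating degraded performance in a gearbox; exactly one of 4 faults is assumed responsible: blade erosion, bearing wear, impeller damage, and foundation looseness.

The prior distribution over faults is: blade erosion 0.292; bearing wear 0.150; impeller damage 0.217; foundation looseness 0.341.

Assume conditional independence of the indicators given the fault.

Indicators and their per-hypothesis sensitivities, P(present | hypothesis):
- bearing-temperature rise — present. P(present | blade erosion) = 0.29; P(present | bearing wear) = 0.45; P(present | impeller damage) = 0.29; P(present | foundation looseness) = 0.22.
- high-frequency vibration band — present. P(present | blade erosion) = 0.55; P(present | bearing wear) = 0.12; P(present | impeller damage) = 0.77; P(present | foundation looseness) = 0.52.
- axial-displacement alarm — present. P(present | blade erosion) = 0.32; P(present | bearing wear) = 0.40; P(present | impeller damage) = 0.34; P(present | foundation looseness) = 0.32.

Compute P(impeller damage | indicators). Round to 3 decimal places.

For each hypothesis, the unnormalized posterior weight is prior × product of the indicator likelihoods:
  blade erosion: 0.292 × 0.29 × 0.55 × 0.32 = 0.014904
  bearing wear: 0.150 × 0.45 × 0.12 × 0.40 = 0.00324
  impeller damage: 0.217 × 0.29 × 0.77 × 0.34 = 0.016475
  foundation looseness: 0.341 × 0.22 × 0.52 × 0.32 = 0.012483
Marginal likelihood of the evidence = 0.047102.
P(impeller damage | evidence) = 0.016475 / 0.047102 ≈ 0.350.

0.350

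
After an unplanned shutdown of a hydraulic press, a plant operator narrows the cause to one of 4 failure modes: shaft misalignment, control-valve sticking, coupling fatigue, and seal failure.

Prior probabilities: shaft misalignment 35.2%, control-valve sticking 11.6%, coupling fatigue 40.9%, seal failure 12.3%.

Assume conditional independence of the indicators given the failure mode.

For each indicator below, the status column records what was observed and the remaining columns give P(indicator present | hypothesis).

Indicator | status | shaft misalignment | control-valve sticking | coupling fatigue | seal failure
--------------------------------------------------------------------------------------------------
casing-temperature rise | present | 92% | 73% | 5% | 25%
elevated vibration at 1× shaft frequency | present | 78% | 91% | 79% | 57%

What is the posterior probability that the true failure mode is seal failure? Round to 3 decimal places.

By Bayes' rule with conditional independence, the unnormalized weight for each hypothesis is prior × ∏ likelihoods:
  shaft misalignment: 0.352 × 0.92 × 0.78 = 0.2526
  control-valve sticking: 0.116 × 0.73 × 0.91 = 0.077059
  coupling fatigue: 0.409 × 0.05 × 0.79 = 0.016155
  seal failure: 0.123 × 0.25 × 0.57 = 0.017527
The unnormalized weights sum to 0.36334.
P(seal failure | evidence) = 0.017527 / 0.36334 ≈ 0.048.

0.048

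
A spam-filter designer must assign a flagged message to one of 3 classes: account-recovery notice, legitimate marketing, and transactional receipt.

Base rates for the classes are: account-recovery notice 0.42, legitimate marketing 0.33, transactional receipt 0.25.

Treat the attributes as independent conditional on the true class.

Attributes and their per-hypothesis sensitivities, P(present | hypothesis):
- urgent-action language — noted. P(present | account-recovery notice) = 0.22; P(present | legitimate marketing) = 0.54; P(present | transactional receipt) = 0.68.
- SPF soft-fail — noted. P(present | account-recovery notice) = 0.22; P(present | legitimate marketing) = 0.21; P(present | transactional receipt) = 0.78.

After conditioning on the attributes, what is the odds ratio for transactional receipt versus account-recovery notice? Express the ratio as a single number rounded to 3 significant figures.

6.52

The normalizing constant cancels in an odds ratio, so compute prior × likelihood for the two hypotheses only:
  transactional receipt: 0.25 × 0.68 × 0.78 = 0.1326
  account-recovery notice: 0.42 × 0.22 × 0.22 = 0.020328
Odds(transactional receipt : account-recovery notice) = 0.1326 / 0.020328 ≈ 6.52.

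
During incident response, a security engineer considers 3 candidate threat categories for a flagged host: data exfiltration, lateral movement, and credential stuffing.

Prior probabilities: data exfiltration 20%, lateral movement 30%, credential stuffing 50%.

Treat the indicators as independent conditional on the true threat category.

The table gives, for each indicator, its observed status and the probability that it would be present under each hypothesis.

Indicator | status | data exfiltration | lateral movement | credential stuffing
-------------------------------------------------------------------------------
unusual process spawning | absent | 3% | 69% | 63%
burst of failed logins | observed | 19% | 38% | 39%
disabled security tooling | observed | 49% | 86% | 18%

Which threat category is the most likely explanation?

By Bayes' rule with conditional independence, the unnormalized weight for each hypothesis is prior × ∏ likelihoods (using 1 − P(present | H) for each absent indicator):
  data exfiltration: 0.20 × (1 − 0.03) × 0.19 × 0.49 = 0.018061
  lateral movement: 0.30 × (1 − 0.69) × 0.38 × 0.86 = 0.030392
  credential stuffing: 0.50 × (1 − 0.63) × 0.39 × 0.18 = 0.012987
The unnormalized weights sum to 0.061441.
P(data exfiltration | evidence) ≈ 0.018061 / 0.061441 ≈ 0.294
P(lateral movement | evidence) ≈ 0.030392 / 0.061441 ≈ 0.495
P(credential stuffing | evidence) ≈ 0.012987 / 0.061441 ≈ 0.211
The largest is 0.495, so lateral movement is most probable.

lateral movement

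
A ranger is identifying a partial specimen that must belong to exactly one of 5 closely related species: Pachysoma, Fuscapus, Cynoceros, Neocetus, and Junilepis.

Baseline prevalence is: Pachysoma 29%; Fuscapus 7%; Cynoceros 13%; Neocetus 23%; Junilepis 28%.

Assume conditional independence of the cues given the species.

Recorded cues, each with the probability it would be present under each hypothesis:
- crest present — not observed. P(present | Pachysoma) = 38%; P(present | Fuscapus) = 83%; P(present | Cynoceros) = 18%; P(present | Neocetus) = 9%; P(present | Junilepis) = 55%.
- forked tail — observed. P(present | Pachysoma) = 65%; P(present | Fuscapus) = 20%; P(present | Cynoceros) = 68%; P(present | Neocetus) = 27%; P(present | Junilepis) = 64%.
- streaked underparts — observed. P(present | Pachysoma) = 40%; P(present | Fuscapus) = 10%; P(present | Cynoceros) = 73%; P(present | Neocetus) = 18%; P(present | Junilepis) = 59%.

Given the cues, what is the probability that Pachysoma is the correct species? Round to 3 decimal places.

0.297

For each hypothesis, the unnormalized posterior weight is prior × product of the cue likelihoods (using 1 − P(present | H) for each absent cue):
  Pachysoma: 0.29 × (1 − 0.38) × 0.65 × 0.40 = 0.046748
  Fuscapus: 0.07 × (1 − 0.83) × 0.20 × 0.10 = 0.000238
  Cynoceros: 0.13 × (1 − 0.18) × 0.68 × 0.73 = 0.052916
  Neocetus: 0.23 × (1 − 0.09) × 0.27 × 0.18 = 0.010172
  Junilepis: 0.28 × (1 − 0.55) × 0.64 × 0.59 = 0.047578
Marginal likelihood of the evidence = 0.15765.
P(Pachysoma | evidence) = 0.046748 / 0.15765 ≈ 0.297.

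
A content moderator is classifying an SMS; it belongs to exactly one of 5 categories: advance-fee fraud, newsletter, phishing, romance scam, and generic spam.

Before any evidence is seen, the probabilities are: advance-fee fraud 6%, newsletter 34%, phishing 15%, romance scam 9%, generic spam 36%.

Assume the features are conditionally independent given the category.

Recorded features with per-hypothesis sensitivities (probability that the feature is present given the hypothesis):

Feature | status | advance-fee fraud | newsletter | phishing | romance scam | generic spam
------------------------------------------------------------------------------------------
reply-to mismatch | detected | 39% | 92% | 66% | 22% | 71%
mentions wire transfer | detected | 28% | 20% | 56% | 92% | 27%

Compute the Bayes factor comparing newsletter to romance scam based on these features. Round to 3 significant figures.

0.909

The Bayes factor is the ratio of the joint likelihoods of the feature pattern under the two hypotheses.
  newsletter: 0.92 × 0.20 = 0.184
  romance scam: 0.22 × 0.92 = 0.2024
Bayes factor = 0.184 / 0.2024 ≈ 0.909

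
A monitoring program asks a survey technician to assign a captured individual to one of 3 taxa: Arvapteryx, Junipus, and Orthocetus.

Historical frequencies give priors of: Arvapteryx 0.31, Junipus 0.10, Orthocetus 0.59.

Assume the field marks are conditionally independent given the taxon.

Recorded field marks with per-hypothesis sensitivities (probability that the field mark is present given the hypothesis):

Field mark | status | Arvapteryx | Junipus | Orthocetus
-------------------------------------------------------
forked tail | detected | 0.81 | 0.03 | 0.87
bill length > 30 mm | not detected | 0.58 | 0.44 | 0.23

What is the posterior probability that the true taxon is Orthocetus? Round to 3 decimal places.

By Bayes' rule with conditional independence, the unnormalized weight for each hypothesis is prior × ∏ likelihoods (using 1 − P(present | H) for each absent field mark):
  Arvapteryx: 0.31 × 0.81 × (1 − 0.58) = 0.10546
  Junipus: 0.10 × 0.03 × (1 − 0.44) = 0.00168
  Orthocetus: 0.59 × 0.87 × (1 − 0.23) = 0.39524
Normalizing constant Z = 0.10546 + 0.00168 + 0.39524 = 0.50238.
P(Orthocetus | evidence) = 0.39524 / 0.50238 ≈ 0.787.

0.787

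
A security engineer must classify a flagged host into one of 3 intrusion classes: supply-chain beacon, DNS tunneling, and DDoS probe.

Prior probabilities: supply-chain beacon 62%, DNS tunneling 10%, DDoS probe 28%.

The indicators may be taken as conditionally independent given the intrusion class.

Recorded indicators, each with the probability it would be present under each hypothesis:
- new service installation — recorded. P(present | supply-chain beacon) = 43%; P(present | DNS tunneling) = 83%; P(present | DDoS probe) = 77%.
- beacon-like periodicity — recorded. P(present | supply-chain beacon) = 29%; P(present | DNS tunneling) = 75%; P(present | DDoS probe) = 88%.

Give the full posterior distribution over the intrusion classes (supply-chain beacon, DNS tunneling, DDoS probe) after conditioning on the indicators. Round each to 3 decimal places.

For each hypothesis, the unnormalized posterior weight is prior × product of the indicator likelihoods:
  supply-chain beacon: 0.62 × 0.43 × 0.29 = 0.077314
  DNS tunneling: 0.10 × 0.83 × 0.75 = 0.06225
  DDoS probe: 0.28 × 0.77 × 0.88 = 0.18973
Normalizing constant Z = 0.077314 + 0.06225 + 0.18973 = 0.32929.
P(supply-chain beacon | evidence) = 0.077314 / 0.32929 ≈ 0.235
P(DNS tunneling | evidence) = 0.06225 / 0.32929 ≈ 0.189
P(DDoS probe | evidence) = 0.18973 / 0.32929 ≈ 0.576

0.235, 0.189, 0.576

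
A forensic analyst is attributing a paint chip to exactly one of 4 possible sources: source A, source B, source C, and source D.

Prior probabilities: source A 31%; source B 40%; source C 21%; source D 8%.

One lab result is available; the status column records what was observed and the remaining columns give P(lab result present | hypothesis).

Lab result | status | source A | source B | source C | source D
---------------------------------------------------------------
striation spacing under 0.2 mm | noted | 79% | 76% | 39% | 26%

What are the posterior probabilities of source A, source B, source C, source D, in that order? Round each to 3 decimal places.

0.376, 0.467, 0.126, 0.032

For each hypothesis, the unnormalized posterior weight is prior × likelihood:
  source A: 0.31 × 0.79 = 0.2449
  source B: 0.40 × 0.76 = 0.304
  source C: 0.21 × 0.39 = 0.0819
  source D: 0.08 × 0.26 = 0.0208
Normalizing constant Z = 0.2449 + 0.304 + 0.0819 + 0.0208 = 0.6516.
P(source A | evidence) = 0.2449 / 0.6516 ≈ 0.376
P(source B | evidence) = 0.304 / 0.6516 ≈ 0.467
P(source C | evidence) = 0.0819 / 0.6516 ≈ 0.126
P(source D | evidence) = 0.0208 / 0.6516 ≈ 0.032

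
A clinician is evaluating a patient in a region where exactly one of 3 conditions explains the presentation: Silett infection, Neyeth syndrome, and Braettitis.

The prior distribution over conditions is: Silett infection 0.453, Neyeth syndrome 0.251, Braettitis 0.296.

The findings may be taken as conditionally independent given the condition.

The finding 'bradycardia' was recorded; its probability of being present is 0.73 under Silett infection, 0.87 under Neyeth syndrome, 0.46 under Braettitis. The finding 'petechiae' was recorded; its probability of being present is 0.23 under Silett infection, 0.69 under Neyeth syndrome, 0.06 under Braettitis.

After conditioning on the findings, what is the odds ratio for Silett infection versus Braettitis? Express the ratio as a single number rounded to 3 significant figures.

9.31

Posterior odds equal prior odds times the likelihood ratio; only the two competing hypotheses matter.
  Silett infection: 0.453 × 0.73 × 0.23 = 0.076059
  Braettitis: 0.296 × 0.46 × 0.06 = 0.0081696
Odds(Silett infection : Braettitis) = 0.076059 / 0.0081696 ≈ 9.31.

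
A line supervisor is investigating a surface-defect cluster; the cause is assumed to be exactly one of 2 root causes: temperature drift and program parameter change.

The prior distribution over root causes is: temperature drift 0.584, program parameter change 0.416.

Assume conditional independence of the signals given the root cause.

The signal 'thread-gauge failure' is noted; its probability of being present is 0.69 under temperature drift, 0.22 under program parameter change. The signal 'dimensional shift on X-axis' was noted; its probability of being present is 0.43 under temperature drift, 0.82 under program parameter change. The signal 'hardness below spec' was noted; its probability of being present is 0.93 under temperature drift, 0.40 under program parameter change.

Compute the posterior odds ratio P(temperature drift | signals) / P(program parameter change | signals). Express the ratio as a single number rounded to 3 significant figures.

Unnormalized posterior weight (prior times the signal likelihoods) for each of the two hypotheses:
  temperature drift: 0.584 × 0.69 × 0.43 × 0.93 = 0.16114
  program parameter change: 0.416 × 0.22 × 0.82 × 0.40 = 0.030019
Posterior odds = 0.16114 / 0.030019 ≈ 5.37.

5.37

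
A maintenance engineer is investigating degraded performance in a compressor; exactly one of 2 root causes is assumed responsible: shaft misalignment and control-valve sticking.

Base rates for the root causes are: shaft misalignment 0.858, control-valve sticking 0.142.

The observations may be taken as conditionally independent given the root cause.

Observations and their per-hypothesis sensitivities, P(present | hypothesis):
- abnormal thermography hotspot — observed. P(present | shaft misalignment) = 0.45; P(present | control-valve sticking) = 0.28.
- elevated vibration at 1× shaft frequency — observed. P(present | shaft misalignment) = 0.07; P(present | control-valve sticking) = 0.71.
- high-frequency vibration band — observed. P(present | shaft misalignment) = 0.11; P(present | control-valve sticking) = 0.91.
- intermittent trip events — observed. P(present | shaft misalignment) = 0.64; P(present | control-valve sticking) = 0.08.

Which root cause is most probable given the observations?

control-valve sticking

Multiply each prior by the joint likelihood of the evidence pattern:
  shaft misalignment: 0.858 × 0.45 × 0.07 × 0.11 × 0.64 = 0.0019027
  control-valve sticking: 0.142 × 0.28 × 0.71 × 0.91 × 0.08 = 0.0020551
Marginal likelihood of the evidence = 0.0039578.
P(shaft misalignment | evidence) ≈ 0.0019027 / 0.0039578 ≈ 0.481
P(control-valve sticking | evidence) ≈ 0.0020551 / 0.0039578 ≈ 0.519
The largest is 0.519, so control-valve sticking is most probable.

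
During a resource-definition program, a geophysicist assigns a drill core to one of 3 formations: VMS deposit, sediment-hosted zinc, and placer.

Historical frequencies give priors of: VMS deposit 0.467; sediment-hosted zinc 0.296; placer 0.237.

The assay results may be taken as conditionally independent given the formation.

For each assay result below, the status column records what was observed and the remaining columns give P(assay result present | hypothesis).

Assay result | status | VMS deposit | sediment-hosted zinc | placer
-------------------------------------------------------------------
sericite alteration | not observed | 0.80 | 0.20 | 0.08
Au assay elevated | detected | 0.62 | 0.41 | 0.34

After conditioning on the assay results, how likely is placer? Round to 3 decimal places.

By Bayes' rule with conditional independence, the unnormalized weight for each hypothesis is prior × ∏ likelihoods (using 1 − P(present | H) for each absent assay result):
  VMS deposit: 0.467 × (1 − 0.80) × 0.62 = 0.057908
  sediment-hosted zinc: 0.296 × (1 − 0.20) × 0.41 = 0.097088
  placer: 0.237 × (1 − 0.08) × 0.34 = 0.074134
Marginal likelihood of the evidence = 0.22913.
P(placer | evidence) = 0.074134 / 0.22913 ≈ 0.324.

0.324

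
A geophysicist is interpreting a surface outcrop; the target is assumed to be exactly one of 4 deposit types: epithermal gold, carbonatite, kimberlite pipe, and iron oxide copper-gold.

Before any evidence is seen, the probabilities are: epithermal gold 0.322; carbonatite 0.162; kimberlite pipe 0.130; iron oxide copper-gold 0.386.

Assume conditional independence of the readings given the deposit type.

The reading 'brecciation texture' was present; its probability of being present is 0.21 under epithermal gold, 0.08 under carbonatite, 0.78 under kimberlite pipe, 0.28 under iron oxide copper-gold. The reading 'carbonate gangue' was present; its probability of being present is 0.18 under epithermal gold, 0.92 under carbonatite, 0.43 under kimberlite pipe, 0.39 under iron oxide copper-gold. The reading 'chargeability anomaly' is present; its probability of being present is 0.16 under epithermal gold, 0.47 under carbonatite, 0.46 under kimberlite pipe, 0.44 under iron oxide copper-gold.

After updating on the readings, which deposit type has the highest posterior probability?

For each hypothesis, the unnormalized posterior weight is prior × product of the reading likelihoods:
  epithermal gold: 0.322 × 0.21 × 0.18 × 0.16 = 0.0019475
  carbonatite: 0.162 × 0.08 × 0.92 × 0.47 = 0.0056039
  kimberlite pipe: 0.130 × 0.78 × 0.43 × 0.46 = 0.020057
  iron oxide copper-gold: 0.386 × 0.28 × 0.39 × 0.44 = 0.018547
The unnormalized weights sum to 0.046155.
P(epithermal gold | evidence) ≈ 0.0019475 / 0.046155 ≈ 0.042
P(carbonatite | evidence) ≈ 0.0056039 / 0.046155 ≈ 0.121
P(kimberlite pipe | evidence) ≈ 0.020057 / 0.046155 ≈ 0.435
P(iron oxide copper-gold | evidence) ≈ 0.018547 / 0.046155 ≈ 0.402
The largest is 0.435, so kimberlite pipe is most probable.

kimberlite pipe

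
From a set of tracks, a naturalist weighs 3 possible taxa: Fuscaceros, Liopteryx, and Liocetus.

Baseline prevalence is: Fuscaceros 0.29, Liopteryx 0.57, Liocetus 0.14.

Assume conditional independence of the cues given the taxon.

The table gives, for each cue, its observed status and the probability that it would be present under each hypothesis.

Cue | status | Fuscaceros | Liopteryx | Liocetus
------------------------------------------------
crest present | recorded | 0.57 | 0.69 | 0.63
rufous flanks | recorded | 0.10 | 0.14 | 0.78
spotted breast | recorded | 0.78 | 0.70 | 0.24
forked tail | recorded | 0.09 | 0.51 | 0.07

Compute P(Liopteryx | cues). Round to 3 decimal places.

0.895

By Bayes' rule with conditional independence, the unnormalized weight for each hypothesis is prior × ∏ likelihoods:
  Fuscaceros: 0.29 × 0.57 × 0.10 × 0.78 × 0.09 = 0.0011604
  Liopteryx: 0.57 × 0.69 × 0.14 × 0.70 × 0.51 = 0.019657
  Liocetus: 0.14 × 0.63 × 0.78 × 0.24 × 0.07 = 0.0011558
Marginal likelihood of the evidence = 0.021973.
P(Liopteryx | evidence) = 0.019657 / 0.021973 ≈ 0.895.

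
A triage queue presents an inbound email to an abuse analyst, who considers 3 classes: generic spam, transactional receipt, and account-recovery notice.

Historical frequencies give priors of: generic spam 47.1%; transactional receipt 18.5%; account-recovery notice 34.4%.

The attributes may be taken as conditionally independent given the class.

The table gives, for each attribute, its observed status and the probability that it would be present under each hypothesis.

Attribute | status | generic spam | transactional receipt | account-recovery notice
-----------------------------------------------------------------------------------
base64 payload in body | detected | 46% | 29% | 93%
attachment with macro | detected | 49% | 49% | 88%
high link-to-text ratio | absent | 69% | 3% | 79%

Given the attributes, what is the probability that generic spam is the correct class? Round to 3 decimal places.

0.280

By Bayes' rule with conditional independence, the unnormalized weight for each hypothesis is prior × ∏ likelihoods (using 1 − P(present | H) for each absent attribute):
  generic spam: 0.471 × 0.46 × 0.49 × (1 − 0.69) = 0.032911
  transactional receipt: 0.185 × 0.29 × 0.49 × (1 − 0.03) = 0.0255
  account-recovery notice: 0.344 × 0.93 × 0.88 × (1 − 0.79) = 0.059121
Marginal likelihood of the evidence = 0.11753.
P(generic spam | evidence) = 0.032911 / 0.11753 ≈ 0.280.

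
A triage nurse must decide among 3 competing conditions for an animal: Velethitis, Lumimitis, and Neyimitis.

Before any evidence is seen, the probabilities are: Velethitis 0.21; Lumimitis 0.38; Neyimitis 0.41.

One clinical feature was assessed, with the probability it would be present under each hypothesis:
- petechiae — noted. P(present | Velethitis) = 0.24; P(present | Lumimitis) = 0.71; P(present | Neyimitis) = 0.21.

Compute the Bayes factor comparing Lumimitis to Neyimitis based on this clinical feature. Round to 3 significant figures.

The Bayes factor is the ratio of the two likelihoods.
  Lumimitis: 0.71
  Neyimitis: 0.21
Bayes factor = 0.71 / 0.21 ≈ 3.38

3.38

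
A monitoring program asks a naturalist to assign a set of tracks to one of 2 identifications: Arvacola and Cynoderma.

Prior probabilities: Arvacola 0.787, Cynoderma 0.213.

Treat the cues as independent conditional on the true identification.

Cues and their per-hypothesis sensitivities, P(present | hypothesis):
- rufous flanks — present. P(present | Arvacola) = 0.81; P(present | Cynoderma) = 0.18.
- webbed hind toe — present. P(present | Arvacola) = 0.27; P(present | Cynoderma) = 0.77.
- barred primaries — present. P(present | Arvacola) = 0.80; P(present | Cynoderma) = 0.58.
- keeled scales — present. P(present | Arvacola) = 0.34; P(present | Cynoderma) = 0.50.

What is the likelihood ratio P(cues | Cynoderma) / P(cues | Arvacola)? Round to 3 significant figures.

The Bayes factor is the ratio of the joint likelihoods of the cue pattern under the two hypotheses.
  Cynoderma: 0.18 × 0.77 × 0.58 × 0.50 = 0.040194
  Arvacola: 0.81 × 0.27 × 0.80 × 0.34 = 0.059486
Bayes factor = 0.040194 / 0.059486 ≈ 0.676

0.676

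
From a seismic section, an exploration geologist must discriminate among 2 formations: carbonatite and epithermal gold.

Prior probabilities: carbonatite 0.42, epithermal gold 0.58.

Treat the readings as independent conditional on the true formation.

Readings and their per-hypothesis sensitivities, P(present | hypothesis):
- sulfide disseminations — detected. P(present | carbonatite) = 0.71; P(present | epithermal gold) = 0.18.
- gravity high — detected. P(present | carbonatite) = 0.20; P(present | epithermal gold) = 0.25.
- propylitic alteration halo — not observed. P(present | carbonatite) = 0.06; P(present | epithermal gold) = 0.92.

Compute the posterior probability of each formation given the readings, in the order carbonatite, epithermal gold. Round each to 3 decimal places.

0.964, 0.036

By Bayes' rule with conditional independence, the unnormalized weight for each hypothesis is prior × ∏ likelihoods (using 1 − P(present | H) for each absent reading):
  carbonatite: 0.42 × 0.71 × 0.20 × (1 − 0.06) = 0.056062
  epithermal gold: 0.58 × 0.18 × 0.25 × (1 − 0.92) = 0.002088
Normalizing constant Z = 0.056062 + 0.002088 = 0.05815.
P(carbonatite | evidence) = 0.056062 / 0.05815 ≈ 0.964
P(epithermal gold | evidence) = 0.002088 / 0.05815 ≈ 0.036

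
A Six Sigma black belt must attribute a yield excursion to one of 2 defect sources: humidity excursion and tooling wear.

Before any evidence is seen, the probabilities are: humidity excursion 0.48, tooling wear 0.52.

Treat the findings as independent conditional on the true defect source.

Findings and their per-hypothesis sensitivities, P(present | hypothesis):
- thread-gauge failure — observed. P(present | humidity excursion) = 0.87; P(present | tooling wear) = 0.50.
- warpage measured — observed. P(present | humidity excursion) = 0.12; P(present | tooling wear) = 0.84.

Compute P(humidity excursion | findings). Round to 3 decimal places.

0.187

For each hypothesis, the unnormalized posterior weight is prior × product of the finding likelihoods:
  humidity excursion: 0.48 × 0.87 × 0.12 = 0.050112
  tooling wear: 0.52 × 0.50 × 0.84 = 0.2184
Marginal likelihood of the evidence = 0.26851.
P(humidity excursion | evidence) = 0.050112 / 0.26851 ≈ 0.187.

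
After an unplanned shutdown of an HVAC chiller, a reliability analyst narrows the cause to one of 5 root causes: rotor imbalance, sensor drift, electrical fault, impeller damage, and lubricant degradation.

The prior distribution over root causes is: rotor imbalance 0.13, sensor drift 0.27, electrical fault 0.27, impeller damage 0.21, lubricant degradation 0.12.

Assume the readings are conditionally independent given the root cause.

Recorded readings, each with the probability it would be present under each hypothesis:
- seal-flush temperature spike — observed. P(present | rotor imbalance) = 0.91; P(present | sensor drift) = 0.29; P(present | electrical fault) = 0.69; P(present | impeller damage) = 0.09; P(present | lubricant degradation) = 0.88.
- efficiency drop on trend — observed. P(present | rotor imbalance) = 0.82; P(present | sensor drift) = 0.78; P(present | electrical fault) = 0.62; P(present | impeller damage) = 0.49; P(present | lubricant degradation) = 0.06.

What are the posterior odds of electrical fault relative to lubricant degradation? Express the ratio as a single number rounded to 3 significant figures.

The normalizing constant cancels in an odds ratio, so compute prior × likelihood for the two hypotheses only:
  electrical fault: 0.27 × 0.69 × 0.62 = 0.11551
  lubricant degradation: 0.12 × 0.88 × 0.06 = 0.006336
Posterior odds = 0.11551 / 0.006336 ≈ 18.2.

18.2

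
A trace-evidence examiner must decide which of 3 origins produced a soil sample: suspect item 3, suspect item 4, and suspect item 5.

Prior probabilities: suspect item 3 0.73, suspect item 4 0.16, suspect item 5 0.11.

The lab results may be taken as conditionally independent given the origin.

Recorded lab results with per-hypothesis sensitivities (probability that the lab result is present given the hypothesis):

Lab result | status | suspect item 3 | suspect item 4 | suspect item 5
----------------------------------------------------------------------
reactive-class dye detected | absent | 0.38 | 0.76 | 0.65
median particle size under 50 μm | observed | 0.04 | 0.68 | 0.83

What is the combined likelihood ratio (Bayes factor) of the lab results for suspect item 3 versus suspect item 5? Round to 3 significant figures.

The Bayes factor is the ratio of the joint likelihoods of the lab result pattern under the two hypotheses (using 1 − P(present | H) for each absent lab result).
  suspect item 3: (1 − 0.38) × 0.04 = 0.0248
  suspect item 5: (1 − 0.65) × 0.83 = 0.2905
Bayes factor = 0.0248 / 0.2905 ≈ 0.0854

0.0854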